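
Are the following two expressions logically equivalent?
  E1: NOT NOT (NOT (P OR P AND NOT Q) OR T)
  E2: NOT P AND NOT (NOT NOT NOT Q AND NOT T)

No

E1: NOT NOT (NOT (P OR P AND NOT Q) OR T)
    = NOT NOT (NOT P OR T)   — absorption
    = NOT P OR T   — double negation
E2: NOT P AND NOT (NOT NOT NOT Q AND NOT T)
    = NOT P AND (NOT NOT Q OR T)   — De Morgan
    = NOT P AND (Q OR T)   — double negation
These differ: at P=1, Q=0, T=1, E1 = 1 but E2 = 0.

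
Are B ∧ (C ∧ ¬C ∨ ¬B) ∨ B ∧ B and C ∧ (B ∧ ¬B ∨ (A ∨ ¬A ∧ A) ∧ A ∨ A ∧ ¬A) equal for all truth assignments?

No

E1: B ∧ (C ∧ ¬C ∨ ¬B) ∨ B ∧ B
    = B ∧ ¬B ∨ B ∧ B   (complement / identity)
    = B   (distribution)
E2: C ∧ (B ∧ ¬B ∨ (A ∨ ¬A ∧ A) ∧ A ∨ A ∧ ¬A)
    = C ∧ (B ∧ ¬B ∨ A ∧ A ∨ A ∧ ¬A)   (complement / identity)
    = C ∧ (A ∧ A ∨ A ∧ ¬A)   (complement / identity)
    = C ∧ A   (distribution)
These differ: at A=1, B=0, C=1, E1 = 0 but E2 = 1.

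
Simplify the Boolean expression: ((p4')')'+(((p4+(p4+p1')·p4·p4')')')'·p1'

((p4')')'+(((p4+(p4+p1')·p4·p4')')')'·p1'
= ((p4')')'+(((p4+p4·p4')')')'·p1'   [absorption]
= ((p4')')'+((p4')')'·p1'   [complement / identity]
= ((p4')')'   [absorption]
= p4'   [double negation]

p4'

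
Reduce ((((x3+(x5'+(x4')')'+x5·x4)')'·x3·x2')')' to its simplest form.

((((x3+(x5'+(x4')')'+x5·x4)')'·x3·x2')')'
= ((((x3+x5·x4'+x5·x4)')'·x3·x2')')'   — De Morgan
= ((((x3+x5)')'·x3·x2')')'   — distribution
= (((x3+x5)·x3·x2')')'   — double negation
= (x3+x5)·x3·x2'   — double negation
= x3·x2'   — absorption

x3·x2'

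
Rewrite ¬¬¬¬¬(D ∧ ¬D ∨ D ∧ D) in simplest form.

¬D

¬¬¬¬¬(D ∧ ¬D ∨ D ∧ D)
= ¬¬¬(D ∧ ¬D ∨ D ∧ D)   — double negation
= ¬¬¬D   — distribution
= ¬D   — double negation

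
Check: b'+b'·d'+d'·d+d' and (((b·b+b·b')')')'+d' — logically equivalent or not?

Yes

E1: b'+b'·d'+d'·d+d'
    = b'+b'·d'+d'
    = b'+d'
E2: (((b·b+b·b')')')'+d'
    = ((b')')'+d'
    = b'+d'
Both reduce to b'+d', so they are equivalent.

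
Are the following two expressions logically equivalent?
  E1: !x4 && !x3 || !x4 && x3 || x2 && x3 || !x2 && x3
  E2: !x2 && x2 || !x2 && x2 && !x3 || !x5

E1: !x4 && !x3 || !x4 && x3 || x2 && x3 || !x2 && x3
    = !x4 && !x3 || !x4 && x3 || x3   [distribution]
    = !x4 || x3   [distribution]
E2: !x2 && x2 || !x2 && x2 && !x3 || !x5
    = !x2 && x2 || !x5   [absorption]
    = !x5   [complement / identity]
These differ: at x2=0, x3=0, x4=1, x5=0, E1 = 0 but E2 = 1.

No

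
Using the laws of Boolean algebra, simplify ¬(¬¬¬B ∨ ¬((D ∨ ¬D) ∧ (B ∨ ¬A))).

¬(¬¬¬B ∨ ¬((D ∨ ¬D) ∧ (B ∨ ¬A)))
= ¬(¬B ∨ ¬((D ∨ ¬D) ∧ (B ∨ ¬A)))   (double negation)
= B ∧ (D ∨ ¬D) ∧ (B ∨ ¬A)   (De Morgan)
= B ∧ (B ∨ ¬A)   (complement / identity)
= B   (absorption)

B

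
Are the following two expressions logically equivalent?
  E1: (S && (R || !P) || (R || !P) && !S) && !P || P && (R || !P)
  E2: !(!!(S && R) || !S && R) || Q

E1: (S && (R || !P) || (R || !P) && !S) && !P || P && (R || !P)
    = (R || !P) && !P || P && (R || !P)   [distribution]
    = R || !P   [distribution]
E2: !(!!(S && R) || !S && R) || Q
    = !(S && R || !S && R) || Q   [double negation]
    = !R || Q   [distribution]
These differ: at P=1, Q=1, R=0, S=0, E1 = 0 but E2 = 1.

No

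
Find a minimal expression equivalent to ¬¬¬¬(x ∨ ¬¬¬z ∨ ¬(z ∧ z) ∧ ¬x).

x ∨ ¬z

¬¬¬¬(x ∨ ¬¬¬z ∨ ¬(z ∧ z) ∧ ¬x)
= ¬¬(x ∨ ¬¬¬z ∨ ¬(z ∧ z) ∧ ¬x)   [double negation]
= x ∨ ¬¬¬z ∨ ¬(z ∧ z) ∧ ¬x   [double negation]
= x ∨ ¬¬¬z ∨ ¬z ∧ ¬x   [idempotence]
= x ∨ ¬z ∨ ¬z ∧ ¬x   [double negation]
= x ∨ ¬z   [absorption]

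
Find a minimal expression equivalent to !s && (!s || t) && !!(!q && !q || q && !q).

!s && (!s || t) && !!(!q && !q || q && !q)
= !s && (!s || t) && !!!q   (distribution)
= !s && !!!q   (absorption)
= !s && !q   (double negation)

!s && !q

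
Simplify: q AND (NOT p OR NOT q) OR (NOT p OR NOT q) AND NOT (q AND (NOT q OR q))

NOT p OR NOT q

q AND (NOT p OR NOT q) OR (NOT p OR NOT q) AND NOT (q AND (NOT q OR q))
= q AND (NOT p OR NOT q) OR (NOT p OR NOT q) AND NOT q   (complement / identity)
= NOT p OR NOT q   (distribution)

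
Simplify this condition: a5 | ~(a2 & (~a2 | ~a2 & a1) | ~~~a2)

a5 | a2

a5 | ~(a2 & (~a2 | ~a2 & a1) | ~~~a2)
= a5 | ~(a2 & (~a2 | ~a2 & a1) | ~a2)   [double negation]
= a5 | ~(a2 & ~a2 | ~a2)   [absorption]
= a5 | ~~a2   [complement / identity]
= a5 | a2   [double negation]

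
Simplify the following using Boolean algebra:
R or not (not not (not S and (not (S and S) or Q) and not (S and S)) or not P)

R or S and P

R or not (not not (not S and (not (S and S) or Q) and not (S and S)) or not P)
= R or not (not not (not S and not (S and S)) or not P)   (absorption)
= R or not (not S and not (S and S)) and P   (De Morgan)
= R or (S or S and S) and P   (De Morgan)
= R or (S or S) and P   (idempotence)
= R or S and P   (idempotence)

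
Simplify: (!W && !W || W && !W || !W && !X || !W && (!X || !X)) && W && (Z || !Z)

(!W && !W || W && !W || !W && !X || !W && (!X || !X)) && W && (Z || !Z)
= (!W && !W || W && !W || !W && !X || !W && !X) && W && (Z || !Z)   — idempotence
= (!W || !W && !X || !W && !X) && W && (Z || !Z)   — distribution
= (!W || !W && !X || !W && !X) && W   — complement / identity
= (!W || !W && !X) && W   — idempotence
= !W && W   — absorption
= false   — complement

false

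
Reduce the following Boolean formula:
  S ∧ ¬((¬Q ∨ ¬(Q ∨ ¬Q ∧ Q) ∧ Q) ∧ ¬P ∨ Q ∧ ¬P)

S ∧ ¬((¬Q ∨ ¬(Q ∨ ¬Q ∧ Q) ∧ Q) ∧ ¬P ∨ Q ∧ ¬P)
= S ∧ ¬((¬Q ∨ ¬Q ∧ Q) ∧ ¬P ∨ Q ∧ ¬P)
= S ∧ ¬(¬Q ∧ ¬P ∨ Q ∧ ¬P)
= S ∧ ¬¬P
= S ∧ P

S ∧ P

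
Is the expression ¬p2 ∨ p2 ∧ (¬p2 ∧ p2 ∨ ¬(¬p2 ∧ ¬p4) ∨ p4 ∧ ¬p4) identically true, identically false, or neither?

¬p2 ∨ p2 ∧ (¬p2 ∧ p2 ∨ ¬(¬p2 ∧ ¬p4) ∨ p4 ∧ ¬p4)
= ¬p2 ∨ p2 ∧ (¬(¬p2 ∧ ¬p4) ∨ p4 ∧ ¬p4)   (complement / identity)
= ¬p2 ∨ p2 ∧ ¬(¬p2 ∧ ¬p4)   (complement / identity)
= ¬p2 ∨ p2 ∧ (p2 ∨ p4)   (De Morgan)
= ¬p2 ∨ p2   (absorption)
= True   (complement)

identically true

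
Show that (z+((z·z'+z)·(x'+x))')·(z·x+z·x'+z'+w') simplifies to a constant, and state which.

(z+((z·z'+z)·(x'+x))')·(z·x+z·x'+z'+w')
= (z+(z·(x'+x))')·(z·x+z·x'+z'+w')   — complement / identity
= (z+(z·(x'+x))')·(z+z'+w')   — distribution
= (z+z')·(z+z'+w')   — complement / identity
= z+z'   — absorption
= 1   — complement

1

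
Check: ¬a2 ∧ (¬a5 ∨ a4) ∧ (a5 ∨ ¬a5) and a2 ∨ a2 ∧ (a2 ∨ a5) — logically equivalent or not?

No

E1: ¬a2 ∧ (¬a5 ∨ a4) ∧ (a5 ∨ ¬a5)
    = ¬a2 ∧ (¬a5 ∨ a4)   — complement / identity
E2: a2 ∨ a2 ∧ (a2 ∨ a5)
    = a2 ∨ a2   — absorption
    = a2   — idempotence
These differ: at a2=1, a4=0, a5=0, E1 = 0 but E2 = 1.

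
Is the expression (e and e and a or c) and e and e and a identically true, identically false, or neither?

(e and e and a or c) and e and e and a
= e and e and a   [absorption]
= e and a   [idempotence]
This depends on a, e, so it is not a constant.

neither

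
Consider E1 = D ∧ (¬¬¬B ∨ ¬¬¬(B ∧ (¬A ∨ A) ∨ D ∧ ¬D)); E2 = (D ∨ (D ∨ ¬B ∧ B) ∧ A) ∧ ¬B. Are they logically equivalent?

Yes

E1: D ∧ (¬¬¬B ∨ ¬¬¬(B ∧ (¬A ∨ A) ∨ D ∧ ¬D))
    = D ∧ (¬¬¬B ∨ ¬¬¬(B ∧ (¬A ∨ A)))   (complement / identity)
    = D ∧ (¬¬¬B ∨ ¬¬¬B)   (complement / identity)
    = D ∧ ¬¬¬B   (idempotence)
    = D ∧ ¬B   (double negation)
E2: (D ∨ (D ∨ ¬B ∧ B) ∧ A) ∧ ¬B
    = (D ∨ D ∧ A) ∧ ¬B   (complement / identity)
    = D ∧ ¬B   (absorption)
Both reduce to D ∧ ¬B, so they are equivalent.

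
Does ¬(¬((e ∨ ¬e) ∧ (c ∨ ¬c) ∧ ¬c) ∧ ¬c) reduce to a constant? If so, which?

¬(¬((e ∨ ¬e) ∧ (c ∨ ¬c) ∧ ¬c) ∧ ¬c)
= ¬(¬((c ∨ ¬c) ∧ ¬c) ∧ ¬c)   — complement / identity
= (c ∨ ¬c) ∧ ¬c ∨ c   — De Morgan
= ¬c ∨ c   — complement / identity
= True   — complement

yes, True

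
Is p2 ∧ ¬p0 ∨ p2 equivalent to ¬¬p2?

E1: p2 ∧ ¬p0 ∨ p2
    = p2   [absorption]
E2: ¬¬p2
    = p2   [double negation]
Both reduce to p2, so they are equivalent.

Yes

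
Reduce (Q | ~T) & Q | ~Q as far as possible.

(Q | ~T) & Q | ~Q
= Q | ~Q   (absorption)
= 1   (complement)

1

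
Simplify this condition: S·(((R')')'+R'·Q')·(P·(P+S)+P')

S·(((R')')'+R'·Q')·(P·(P+S)+P')
= S·(R'+R'·Q')·(P·(P+S)+P')   [double negation]
= S·(R'+R'·Q')·(P+P')   [absorption]
= S·R'·(P+P')   [absorption]
= S·R'   [complement / identity]

S·R'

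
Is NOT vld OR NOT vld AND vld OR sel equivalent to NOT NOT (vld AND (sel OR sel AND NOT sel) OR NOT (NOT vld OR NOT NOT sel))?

E1: NOT vld OR NOT vld AND vld OR sel
    = NOT vld OR sel   — complement / identity
E2: NOT NOT (vld AND (sel OR sel AND NOT sel) OR NOT (NOT vld OR NOT NOT sel))
    = NOT NOT (vld AND (sel OR sel AND NOT sel) OR vld AND NOT sel)   — De Morgan
    = NOT NOT (vld AND sel OR vld AND NOT sel)   — complement / identity
    = vld AND sel OR vld AND NOT sel   — double negation
    = vld   — distribution
These differ: at sel=0, vld=0, E1 = 1 but E2 = 0.

No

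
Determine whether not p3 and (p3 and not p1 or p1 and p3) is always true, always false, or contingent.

not p3 and (p3 and not p1 or p1 and p3)
= not p3 and p3   (distribution)
= False   (complement)

always false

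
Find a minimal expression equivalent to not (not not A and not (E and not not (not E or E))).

not (not not A and not (E and not not (not E or E)))
= not A or E and not not (not E or E)
= not A or E and (not E or E)
= not A or E

not A or E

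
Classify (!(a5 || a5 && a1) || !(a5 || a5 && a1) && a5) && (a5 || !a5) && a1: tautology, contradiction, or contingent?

contingent

(!(a5 || a5 && a1) || !(a5 || a5 && a1) && a5) && (a5 || !a5) && a1
= !(a5 || a5 && a1) && (a5 || !a5) && a1
= !a5 && (a5 || !a5) && a1
= !a5 && a1
This depends on a1, a5, so it is not a constant.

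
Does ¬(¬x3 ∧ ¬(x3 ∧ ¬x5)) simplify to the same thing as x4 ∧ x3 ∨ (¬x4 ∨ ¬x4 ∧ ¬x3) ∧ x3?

E1: ¬(¬x3 ∧ ¬(x3 ∧ ¬x5))
    = x3 ∨ x3 ∧ ¬x5   [De Morgan]
    = x3   [absorption]
E2: x4 ∧ x3 ∨ (¬x4 ∨ ¬x4 ∧ ¬x3) ∧ x3
    = x4 ∧ x3 ∨ ¬x4 ∧ x3   [absorption]
    = x3   [distribution]
Both reduce to x3, so they are equivalent.

Yes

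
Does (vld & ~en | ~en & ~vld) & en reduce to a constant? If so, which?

(vld & ~en | ~en & ~vld) & en
= ~en & en   (distribution)
= 0   (complement)

yes, False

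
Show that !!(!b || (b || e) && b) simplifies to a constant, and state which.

!!(!b || (b || e) && b)
= !!(!b || b)   [absorption]
= !b || b   [double negation]
= true   [complement]

true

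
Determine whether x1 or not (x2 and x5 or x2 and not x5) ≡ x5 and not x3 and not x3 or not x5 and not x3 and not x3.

E1: x1 or not (x2 and x5 or x2 and not x5)
    = x1 or not x2   (distribution)
E2: x5 and not x3 and not x3 or not x5 and not x3 and not x3
    = not x3 and not x3   (distribution)
    = not x3   (idempotence)
These differ: at x1=1, x2=0, x3=1, x5=0, E1 = 1 but E2 = 0.

No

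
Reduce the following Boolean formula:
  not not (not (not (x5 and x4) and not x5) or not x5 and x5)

not not (not (not (x5 and x4) and not x5) or not x5 and x5)
= not not (x5 and x4 or x5 or not x5 and x5)   (De Morgan)
= not not (x5 or not x5 and x5)   (absorption)
= not not x5   (complement / identity)
= x5   (double negation)

x5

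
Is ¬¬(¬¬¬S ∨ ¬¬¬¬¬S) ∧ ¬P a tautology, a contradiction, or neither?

neither

¬¬(¬¬¬S ∨ ¬¬¬¬¬S) ∧ ¬P
= ¬(¬¬S ∧ ¬¬¬¬S) ∧ ¬P
= ¬(¬¬S ∧ ¬¬S) ∧ ¬P
= ¬¬¬S ∧ ¬P
= ¬S ∧ ¬P
This depends on P, S, so it is not a constant.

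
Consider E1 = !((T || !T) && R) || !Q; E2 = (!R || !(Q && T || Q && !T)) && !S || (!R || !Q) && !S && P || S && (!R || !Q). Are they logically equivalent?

Yes

E1: !((T || !T) && R) || !Q
    = !R || !Q   [complement / identity]
E2: (!R || !(Q && T || Q && !T)) && !S || (!R || !Q) && !S && P || S && (!R || !Q)
    = (!R || !Q) && !S || (!R || !Q) && !S && P || S && (!R || !Q)   [distribution]
    = (!R || !Q) && !S || S && (!R || !Q)   [absorption]
    = !R || !Q   [distribution]
Both reduce to !R || !Q, so they are equivalent.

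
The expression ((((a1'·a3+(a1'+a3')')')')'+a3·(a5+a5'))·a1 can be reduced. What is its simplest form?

((((a1'·a3+(a1'+a3')')')')'+a3·(a5+a5'))·a1
= ((((a1'·a3+(a1'+a3')')')')'+a3)·a1   (complement / identity)
= ((((a1'·a3+a1·a3)')')'+a3)·a1   (De Morgan)
= (((a3')')'+a3)·a1   (distribution)
= (a3'+a3)·a1   (double negation)
= a1   (complement / identity)

a1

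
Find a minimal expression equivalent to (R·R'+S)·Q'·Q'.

S·Q'

(R·R'+S)·Q'·Q'
= S·Q'·Q'   — complement / identity
= S·Q'   — idempotence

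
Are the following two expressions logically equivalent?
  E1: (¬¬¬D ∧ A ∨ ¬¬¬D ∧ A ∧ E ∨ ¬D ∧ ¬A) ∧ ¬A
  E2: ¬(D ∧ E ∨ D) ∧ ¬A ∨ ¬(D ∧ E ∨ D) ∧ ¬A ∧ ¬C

Yes

E1: (¬¬¬D ∧ A ∨ ¬¬¬D ∧ A ∧ E ∨ ¬D ∧ ¬A) ∧ ¬A
    = (¬¬¬D ∧ A ∨ ¬D ∧ ¬A) ∧ ¬A   — absorption
    = (¬D ∧ A ∨ ¬D ∧ ¬A) ∧ ¬A   — double negation
    = ¬D ∧ ¬A   — distribution
E2: ¬(D ∧ E ∨ D) ∧ ¬A ∨ ¬(D ∧ E ∨ D) ∧ ¬A ∧ ¬C
    = ¬(D ∧ E ∨ D) ∧ ¬A   — absorption
    = ¬D ∧ ¬A   — absorption
Both reduce to ¬D ∧ ¬A, so they are equivalent.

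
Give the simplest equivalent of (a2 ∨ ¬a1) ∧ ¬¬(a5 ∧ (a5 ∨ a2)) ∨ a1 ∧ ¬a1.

(a2 ∨ ¬a1) ∧ a5

(a2 ∨ ¬a1) ∧ ¬¬(a5 ∧ (a5 ∨ a2)) ∨ a1 ∧ ¬a1
= (a2 ∨ ¬a1) ∧ ¬¬(a5 ∧ (a5 ∨ a2))   (complement / identity)
= (a2 ∨ ¬a1) ∧ ¬¬a5   (absorption)
= (a2 ∨ ¬a1) ∧ a5   (double negation)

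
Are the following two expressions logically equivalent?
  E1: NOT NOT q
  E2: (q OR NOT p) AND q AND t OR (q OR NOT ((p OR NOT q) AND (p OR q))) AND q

E1: NOT NOT q
    = q
E2: (q OR NOT p) AND q AND t OR (q OR NOT ((p OR NOT q) AND (p OR q))) AND q
    = (q OR NOT p) AND q AND t OR (q OR NOT (p OR NOT q AND q)) AND q
    = (q OR NOT p) AND q AND t OR (q OR NOT p) AND q
    = (q OR NOT p) AND q
    = q
Both reduce to q, so they are equivalent.

Yes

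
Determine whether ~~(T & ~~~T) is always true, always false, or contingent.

always false

~~(T & ~~~T)
= T & ~~~T
= T & ~T
= 0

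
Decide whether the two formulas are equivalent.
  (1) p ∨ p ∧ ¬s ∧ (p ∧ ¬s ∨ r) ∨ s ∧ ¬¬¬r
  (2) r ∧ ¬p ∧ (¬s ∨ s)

E1: p ∨ p ∧ ¬s ∧ (p ∧ ¬s ∨ r) ∨ s ∧ ¬¬¬r
    = p ∨ p ∧ ¬s ∨ s ∧ ¬¬¬r   (absorption)
    = p ∨ s ∧ ¬¬¬r   (absorption)
    = p ∨ s ∧ ¬r   (double negation)
E2: r ∧ ¬p ∧ (¬s ∨ s)
    = r ∧ ¬p   (complement / identity)
These differ: at p=1, r=0, s=1, E1 = 1 but E2 = 0.

No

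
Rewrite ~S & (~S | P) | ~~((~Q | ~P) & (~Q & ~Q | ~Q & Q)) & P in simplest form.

~S & (~S | P) | ~~((~Q | ~P) & (~Q & ~Q | ~Q & Q)) & P
= ~S & (~S | P) | ~~((~Q | ~P) & ~Q) & P   [distribution]
= ~S & (~S | P) | (~Q | ~P) & ~Q & P   [double negation]
= ~S & (~S | P) | ~Q & P   [absorption]
= ~S | ~Q & P   [absorption]

~S | ~Q & P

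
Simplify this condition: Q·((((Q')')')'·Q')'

Q·((((Q')')')'·Q')'
= Q·((Q')'·Q')'   (double negation)
= Q·(Q'+Q)   (De Morgan)
= Q   (complement / identity)

Q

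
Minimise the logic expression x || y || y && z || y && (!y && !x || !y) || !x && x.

x || y

x || y || y && z || y && (!y && !x || !y) || !x && x
= x || y || y && z || y && !y || !x && x   (absorption)
= x || y || y && z || y && !y   (complement / identity)
= x || y || y && z   (complement / identity)
= x || y   (absorption)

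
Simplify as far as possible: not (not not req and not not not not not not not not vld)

not req or not vld

not (not not req and not not not not not not not not vld)
= not req or not not not not not not not vld   — De Morgan
= not req or not not not not not vld   — double negation
= not req or not not not vld   — double negation
= not req or not vld   — double negation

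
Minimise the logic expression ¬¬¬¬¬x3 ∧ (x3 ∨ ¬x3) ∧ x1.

¬x3 ∧ x1

¬¬¬¬¬x3 ∧ (x3 ∨ ¬x3) ∧ x1
= ¬¬¬x3 ∧ (x3 ∨ ¬x3) ∧ x1   (double negation)
= ¬¬¬x3 ∧ x1   (complement / identity)
= ¬x3 ∧ x1   (double negation)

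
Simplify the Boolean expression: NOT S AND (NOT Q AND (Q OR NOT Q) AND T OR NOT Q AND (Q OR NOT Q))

NOT S AND NOT Q

NOT S AND (NOT Q AND (Q OR NOT Q) AND T OR NOT Q AND (Q OR NOT Q))
= NOT S AND NOT Q AND (Q OR NOT Q)   (absorption)
= NOT S AND NOT Q   (complement / identity)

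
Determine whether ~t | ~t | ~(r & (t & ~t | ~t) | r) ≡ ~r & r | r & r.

No

E1: ~t | ~t | ~(r & (t & ~t | ~t) | r)
    = ~t | ~(r & (t & ~t | ~t) | r)   — idempotence
    = ~t | ~(r & ~t | r)   — complement / identity
    = ~t | ~r   — absorption
E2: ~r & r | r & r
    = r   — distribution
These differ: at r=0, t=1, E1 = 1 but E2 = 0.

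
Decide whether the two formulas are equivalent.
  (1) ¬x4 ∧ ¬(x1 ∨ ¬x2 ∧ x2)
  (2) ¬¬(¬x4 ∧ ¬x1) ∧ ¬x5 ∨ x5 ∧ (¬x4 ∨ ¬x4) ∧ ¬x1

E1: ¬x4 ∧ ¬(x1 ∨ ¬x2 ∧ x2)
    = ¬x4 ∧ ¬x1   (complement / identity)
E2: ¬¬(¬x4 ∧ ¬x1) ∧ ¬x5 ∨ x5 ∧ (¬x4 ∨ ¬x4) ∧ ¬x1
    = ¬¬(¬x4 ∧ ¬x1) ∧ ¬x5 ∨ x5 ∧ ¬x4 ∧ ¬x1   (idempotence)
    = ¬x4 ∧ ¬x1 ∧ ¬x5 ∨ x5 ∧ ¬x4 ∧ ¬x1   (double negation)
    = ¬x4 ∧ ¬x1   (distribution)
Both reduce to ¬x4 ∧ ¬x1, so they are equivalent.

Yes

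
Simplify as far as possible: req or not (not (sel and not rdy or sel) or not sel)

req or sel

req or not (not (sel and not rdy or sel) or not sel)
= req or (sel and not rdy or sel) and sel   (De Morgan)
= req or sel and sel   (absorption)
= req or sel   (idempotence)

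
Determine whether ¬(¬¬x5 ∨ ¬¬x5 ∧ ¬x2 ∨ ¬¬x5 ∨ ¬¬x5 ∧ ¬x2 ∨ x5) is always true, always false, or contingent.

¬(¬¬x5 ∨ ¬¬x5 ∧ ¬x2 ∨ ¬¬x5 ∨ ¬¬x5 ∧ ¬x2 ∨ x5)
= ¬(¬¬x5 ∨ ¬¬x5 ∧ ¬x2 ∨ x5)   [idempotence]
= ¬(¬¬x5 ∨ x5)   [absorption]
= ¬(x5 ∨ x5)   [double negation]
= ¬x5   [idempotence]
This depends on x5, so it is not a constant.

contingent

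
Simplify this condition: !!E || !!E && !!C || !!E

!!E || !!E && !!C || !!E
= !!E || !!E && !!C || E   — double negation
= !!E || !!E && C || E   — double negation
= !!E || E   — absorption
= E || E   — double negation
= E   — idempotence

E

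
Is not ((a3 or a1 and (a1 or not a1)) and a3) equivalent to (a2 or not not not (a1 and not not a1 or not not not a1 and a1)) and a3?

No

E1: not ((a3 or a1 and (a1 or not a1)) and a3)
    = not ((a3 or a1) and a3)   [complement / identity]
    = not a3   [absorption]
E2: (a2 or not not not (a1 and not not a1 or not not not a1 and a1)) and a3
    = (a2 or not not not (a1 and not not a1 or not a1 and a1)) and a3   [double negation]
    = (a2 or not (a1 and not not a1 or not a1 and a1)) and a3   [double negation]
    = (a2 or not (a1 and a1 or not a1 and a1)) and a3   [double negation]
    = (a2 or not a1) and a3   [distribution]
These differ: at a1=0, a2=0, a3=0, E1 = 1 but E2 = 0.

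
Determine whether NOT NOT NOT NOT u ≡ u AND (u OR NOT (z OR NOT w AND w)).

Yes

E1: NOT NOT NOT NOT u
    = NOT NOT u
    = u
E2: u AND (u OR NOT (z OR NOT w AND w))
    = u AND (u OR NOT z)
    = u
Both reduce to u, so they are equivalent.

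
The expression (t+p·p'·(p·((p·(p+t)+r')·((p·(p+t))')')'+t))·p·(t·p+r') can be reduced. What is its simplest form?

t·p

(t+p·p'·(p·((p·(p+t)+r')·((p·(p+t))')')'+t))·p·(t·p+r')
= (t+p·p'·(p·((p·(p+t)+r')·p·(p+t))'+t))·p·(t·p+r')
= (t+p·p'·(p·(p·(p+t))'+t))·p·(t·p+r')
= (t+p·p'·(p·p'+t))·p·(t·p+r')
= (t+p·p')·p·(t·p+r')
= t·p·(t·p+r')
= t·p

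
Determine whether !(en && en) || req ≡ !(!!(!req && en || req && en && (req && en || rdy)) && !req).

E1: !(en && en) || req
    = !en || req   — idempotence
E2: !(!!(!req && en || req && en && (req && en || rdy)) && !req)
    = !(!!(!req && en || req && en) && !req)   — absorption
    = !(!req && en || req && en) || req   — De Morgan
    = !en || req   — distribution
Both reduce to !en || req, so they are equivalent.

Yes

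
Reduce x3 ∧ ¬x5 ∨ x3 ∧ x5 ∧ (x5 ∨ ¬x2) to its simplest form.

x3

x3 ∧ ¬x5 ∨ x3 ∧ x5 ∧ (x5 ∨ ¬x2)
= x3 ∧ ¬x5 ∨ x3 ∧ x5   — absorption
= x3   — distribution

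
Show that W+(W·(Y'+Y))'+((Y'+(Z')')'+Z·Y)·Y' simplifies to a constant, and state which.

W+(W·(Y'+Y))'+((Y'+(Z')')'+Z·Y)·Y'
= W+(W·(Y'+Y))'+(Y·Z'+Z·Y)·Y'
= W+(W·(Y'+Y))'+Y·Y'
= W+W'+Y·Y'
= W+W'
= 1

1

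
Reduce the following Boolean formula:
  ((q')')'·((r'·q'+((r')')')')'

q'·r'

((q')')'·((r'·q'+((r')')')')'
= ((q')')'·((r'·q'+r')')'   [double negation]
= ((q')')'·((r')')'   [absorption]
= ((q')')'·r'   [double negation]
= q'·r'   [double negation]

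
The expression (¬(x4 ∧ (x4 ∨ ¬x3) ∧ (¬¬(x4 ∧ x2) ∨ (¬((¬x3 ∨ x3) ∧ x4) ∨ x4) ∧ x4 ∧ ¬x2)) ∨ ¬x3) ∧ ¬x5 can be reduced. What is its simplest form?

(¬(x4 ∧ (x4 ∨ ¬x3) ∧ (¬¬(x4 ∧ x2) ∨ (¬((¬x3 ∨ x3) ∧ x4) ∨ x4) ∧ x4 ∧ ¬x2)) ∨ ¬x3) ∧ ¬x5
= (¬(x4 ∧ (x4 ∨ ¬x3) ∧ (¬¬(x4 ∧ x2) ∨ (¬x4 ∨ x4) ∧ x4 ∧ ¬x2)) ∨ ¬x3) ∧ ¬x5   — complement / identity
= (¬(x4 ∧ (¬¬(x4 ∧ x2) ∨ (¬x4 ∨ x4) ∧ x4 ∧ ¬x2)) ∨ ¬x3) ∧ ¬x5   — absorption
= (¬(x4 ∧ (¬¬(x4 ∧ x2) ∨ x4 ∧ ¬x2)) ∨ ¬x3) ∧ ¬x5   — complement / identity
= (¬(x4 ∧ (x4 ∧ x2 ∨ x4 ∧ ¬x2)) ∨ ¬x3) ∧ ¬x5   — double negation
= (¬(x4 ∧ x4) ∨ ¬x3) ∧ ¬x5   — distribution
= (¬x4 ∨ ¬x3) ∧ ¬x5   — idempotence

(¬x4 ∨ ¬x3) ∧ ¬x5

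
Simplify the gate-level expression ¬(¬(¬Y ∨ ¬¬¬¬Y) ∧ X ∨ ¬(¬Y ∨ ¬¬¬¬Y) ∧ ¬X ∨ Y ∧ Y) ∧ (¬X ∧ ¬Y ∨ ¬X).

¬(¬(¬Y ∨ ¬¬¬¬Y) ∧ X ∨ ¬(¬Y ∨ ¬¬¬¬Y) ∧ ¬X ∨ Y ∧ Y) ∧ (¬X ∧ ¬Y ∨ ¬X)
= ¬(¬(¬Y ∨ ¬¬¬¬Y) ∨ Y ∧ Y) ∧ (¬X ∧ ¬Y ∨ ¬X)   [distribution]
= ¬(¬(¬Y ∨ ¬¬Y) ∨ Y ∧ Y) ∧ (¬X ∧ ¬Y ∨ ¬X)   [double negation]
= ¬(¬(¬Y ∨ ¬¬Y) ∨ Y ∧ Y) ∧ ¬X   [absorption]
= ¬(Y ∧ ¬Y ∨ Y ∧ Y) ∧ ¬X   [De Morgan]
= ¬Y ∧ ¬X   [distribution]

¬Y ∧ ¬X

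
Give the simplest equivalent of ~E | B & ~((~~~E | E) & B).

~E | B & ~((~~~E | E) & B)
= ~E | B & ~((~E | E) & B)   (double negation)
= ~E | B & ~B   (complement / identity)
= ~E   (complement / identity)

~E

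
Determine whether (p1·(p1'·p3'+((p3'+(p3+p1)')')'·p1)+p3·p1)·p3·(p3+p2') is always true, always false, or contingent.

(p1·(p1'·p3'+((p3'+(p3+p1)')')'·p1)+p3·p1)·p3·(p3+p2')
= (p1·(p1'·p3'+((p3'+(p3+p1)')')'·p1)+p3·p1)·p3
= (p1·(p1'·p3'+(p3·(p3+p1))'·p1)+p3·p1)·p3
= (p1·(p1'·p3'+p3'·p1)+p3·p1)·p3
= (p1·p3'+p3·p1)·p3
= p1·p3
This depends on p1, p3, so it is not a constant.

contingent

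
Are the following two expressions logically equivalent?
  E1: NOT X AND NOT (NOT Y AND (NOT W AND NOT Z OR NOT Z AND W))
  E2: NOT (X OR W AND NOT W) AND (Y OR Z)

E1: NOT X AND NOT (NOT Y AND (NOT W AND NOT Z OR NOT Z AND W))
    = NOT X AND NOT (NOT Y AND NOT Z)   (distribution)
    = NOT X AND (Y OR Z)   (De Morgan)
E2: NOT (X OR W AND NOT W) AND (Y OR Z)
    = NOT X AND (Y OR Z)   (complement / identity)
Both reduce to NOT X AND (Y OR Z), so they are equivalent.

Yes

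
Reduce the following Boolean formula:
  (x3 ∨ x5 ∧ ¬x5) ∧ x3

x3

(x3 ∨ x5 ∧ ¬x5) ∧ x3
= x3 ∧ x3
= x3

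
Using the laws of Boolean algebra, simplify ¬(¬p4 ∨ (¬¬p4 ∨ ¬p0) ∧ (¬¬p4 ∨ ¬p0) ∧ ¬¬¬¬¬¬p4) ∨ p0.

¬(¬p4 ∨ (¬¬p4 ∨ ¬p0) ∧ (¬¬p4 ∨ ¬p0) ∧ ¬¬¬¬¬¬p4) ∨ p0
= ¬(¬p4 ∨ (¬¬p4 ∨ ¬p0) ∧ ¬¬¬¬¬¬p4) ∨ p0   [idempotence]
= ¬(¬p4 ∨ (¬¬p4 ∨ ¬p0) ∧ ¬¬¬¬p4) ∨ p0   [double negation]
= ¬(¬p4 ∨ (¬¬p4 ∨ ¬p0) ∧ ¬¬p4) ∨ p0   [double negation]
= ¬(¬p4 ∨ ¬¬p4) ∨ p0   [absorption]
= p4 ∧ ¬p4 ∨ p0   [De Morgan]
= p0   [complement / identity]

p0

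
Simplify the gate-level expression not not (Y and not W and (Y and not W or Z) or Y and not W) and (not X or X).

Y and not W

not not (Y and not W and (Y and not W or Z) or Y and not W) and (not X or X)
= not not (Y and not W or Y and not W) and (not X or X)   — absorption
= not not (Y and not W) and (not X or X)   — idempotence
= Y and not W and (not X or X)   — double negation
= Y and not W   — complement / identity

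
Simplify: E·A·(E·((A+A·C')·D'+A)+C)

E·A

E·A·(E·((A+A·C')·D'+A)+C)
= E·A·(E·(A·D'+A)+C)   [absorption]
= E·A·(E·A+C)   [absorption]
= E·A   [absorption]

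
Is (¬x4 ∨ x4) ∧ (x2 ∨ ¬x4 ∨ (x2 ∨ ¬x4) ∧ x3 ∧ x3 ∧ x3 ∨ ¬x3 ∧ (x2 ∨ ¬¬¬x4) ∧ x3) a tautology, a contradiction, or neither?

(¬x4 ∨ x4) ∧ (x2 ∨ ¬x4 ∨ (x2 ∨ ¬x4) ∧ x3 ∧ x3 ∧ x3 ∨ ¬x3 ∧ (x2 ∨ ¬¬¬x4) ∧ x3)
= (¬x4 ∨ x4) ∧ (x2 ∨ ¬x4 ∨ (x2 ∨ ¬x4) ∧ x3 ∧ x3 ∧ x3 ∨ ¬x3 ∧ (x2 ∨ ¬x4) ∧ x3)   (double negation)
= (¬x4 ∨ x4) ∧ (x2 ∨ ¬x4 ∨ (x2 ∨ ¬x4) ∧ x3 ∧ x3 ∨ ¬x3 ∧ (x2 ∨ ¬x4) ∧ x3)   (idempotence)
= (¬x4 ∨ x4) ∧ (x2 ∨ ¬x4 ∨ (x2 ∨ ¬x4) ∧ x3)   (distribution)
= (¬x4 ∨ x4) ∧ (x2 ∨ ¬x4)   (absorption)
= x2 ∨ ¬x4   (complement / identity)
This depends on x2, x4, so it is not a constant.

neither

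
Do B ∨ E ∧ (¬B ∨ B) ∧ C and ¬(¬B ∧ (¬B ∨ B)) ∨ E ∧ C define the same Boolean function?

E1: B ∨ E ∧ (¬B ∨ B) ∧ C
    = B ∨ E ∧ C   (complement / identity)
E2: ¬(¬B ∧ (¬B ∨ B)) ∨ E ∧ C
    = ¬¬B ∨ E ∧ C   (complement / identity)
    = B ∨ E ∧ C   (double negation)
Both reduce to B ∨ E ∧ C, so they are equivalent.

Yes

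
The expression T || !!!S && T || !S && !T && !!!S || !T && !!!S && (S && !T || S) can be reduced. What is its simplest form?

T || !S

T || !!!S && T || !S && !T && !!!S || !T && !!!S && (S && !T || S)
= T || !!!S && T || !S && !T && !!!S || !T && !!!S && S   [absorption]
= T || !!!S && T || !T && !!!S   [distribution]
= T || !!!S   [distribution]
= T || !S   [double negation]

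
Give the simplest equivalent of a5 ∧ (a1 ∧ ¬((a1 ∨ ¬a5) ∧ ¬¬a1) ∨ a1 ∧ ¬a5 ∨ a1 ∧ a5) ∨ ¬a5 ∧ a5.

a5 ∧ (a1 ∧ ¬((a1 ∨ ¬a5) ∧ ¬¬a1) ∨ a1 ∧ ¬a5 ∨ a1 ∧ a5) ∨ ¬a5 ∧ a5
= a5 ∧ (a1 ∧ ¬((a1 ∨ ¬a5) ∧ ¬¬a1) ∨ a1 ∧ ¬a5 ∨ a1 ∧ a5)   — complement / identity
= a5 ∧ (a1 ∧ ¬((a1 ∨ ¬a5) ∧ ¬¬a1) ∨ a1)   — distribution
= a5 ∧ (a1 ∧ ¬((a1 ∨ ¬a5) ∧ a1) ∨ a1)   — double negation
= a5 ∧ (a1 ∧ ¬a1 ∨ a1)   — absorption
= a5 ∧ a1   — complement / identity

a5 ∧ a1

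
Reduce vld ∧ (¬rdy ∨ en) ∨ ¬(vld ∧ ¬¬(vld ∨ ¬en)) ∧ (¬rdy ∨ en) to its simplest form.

vld ∧ (¬rdy ∨ en) ∨ ¬(vld ∧ ¬¬(vld ∨ ¬en)) ∧ (¬rdy ∨ en)
= vld ∧ (¬rdy ∨ en) ∨ ¬(vld ∧ (vld ∨ ¬en)) ∧ (¬rdy ∨ en)
= vld ∧ (¬rdy ∨ en) ∨ ¬vld ∧ (¬rdy ∨ en)
= ¬rdy ∨ en

¬rdy ∨ en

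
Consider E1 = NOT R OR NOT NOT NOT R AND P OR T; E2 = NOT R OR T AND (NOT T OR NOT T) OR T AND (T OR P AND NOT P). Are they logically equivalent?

E1: NOT R OR NOT NOT NOT R AND P OR T
    = NOT R OR NOT R AND P OR T
    = NOT R OR T
E2: NOT R OR T AND (NOT T OR NOT T) OR T AND (T OR P AND NOT P)
    = NOT R OR T AND NOT T OR T AND (T OR P AND NOT P)
    = NOT R OR T AND NOT T OR T AND T
    = NOT R OR T
Both reduce to NOT R OR T, so they are equivalent.

Yes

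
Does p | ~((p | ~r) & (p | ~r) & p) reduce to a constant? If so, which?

p | ~((p | ~r) & (p | ~r) & p)
= p | ~((p | ~r) & p)   — idempotence
= p | ~p   — absorption
= 1   — complement

yes, True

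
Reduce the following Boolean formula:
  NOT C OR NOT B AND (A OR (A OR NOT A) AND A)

NOT C OR NOT B AND (A OR (A OR NOT A) AND A)
= NOT C OR NOT B AND (A OR A)
= NOT C OR NOT B AND A

NOT C OR NOT B AND A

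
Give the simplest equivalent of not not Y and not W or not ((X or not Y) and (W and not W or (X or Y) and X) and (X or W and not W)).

Y and not W or not X

not not Y and not W or not ((X or not Y) and (W and not W or (X or Y) and X) and (X or W and not W))
= Y and not W or not ((X or not Y) and (W and not W or (X or Y) and X) and (X or W and not W))   [double negation]
= Y and not W or not ((X or not Y) and ((X or Y) and X and X or W and not W))   [distribution]
= Y and not W or not ((X or not Y) and (X or Y) and X and X)   [complement / identity]
= Y and not W or not ((X or not Y) and X and X)   [absorption]
= Y and not W or not ((X or not Y) and X)   [idempotence]
= Y and not W or not X   [absorption]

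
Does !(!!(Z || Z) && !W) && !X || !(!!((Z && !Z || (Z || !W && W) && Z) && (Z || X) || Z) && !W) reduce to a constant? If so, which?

no

!(!!(Z || Z) && !W) && !X || !(!!((Z && !Z || (Z || !W && W) && Z) && (Z || X) || Z) && !W)
= !(!!(Z || Z) && !W) && !X || !(!!((Z && !Z || Z && Z) && (Z || X) || Z) && !W)   [complement / identity]
= !(!!(Z || Z) && !W) && !X || !(!!(Z && (Z || X) || Z) && !W)   [distribution]
= !(!!(Z || Z) && !W) && !X || !(!!(Z || Z) && !W)   [absorption]
= !(!!(Z || Z) && !W)   [absorption]
= !(!!Z && !W)   [idempotence]
= !Z || W   [De Morgan]
This depends on W, Z, so it is not a constant.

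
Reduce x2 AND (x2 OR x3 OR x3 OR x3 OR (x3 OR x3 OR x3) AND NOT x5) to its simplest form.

x2

x2 AND (x2 OR x3 OR x3 OR x3 OR (x3 OR x3 OR x3) AND NOT x5)
= x2 AND (x2 OR x3 OR x3 OR x3)   — absorption
= x2 AND (x2 OR x3 OR x3)   — idempotence
= x2 AND (x2 OR x3)   — idempotence
= x2   — absorption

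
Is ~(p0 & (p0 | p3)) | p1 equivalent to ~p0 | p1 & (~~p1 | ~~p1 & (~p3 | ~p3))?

E1: ~(p0 & (p0 | p3)) | p1
    = ~p0 | p1   [absorption]
E2: ~p0 | p1 & (~~p1 | ~~p1 & (~p3 | ~p3))
    = ~p0 | p1 & (~~p1 | ~~p1 & ~p3)   [idempotence]
    = ~p0 | p1 & ~~p1   [absorption]
    = ~p0 | p1 & p1   [double negation]
    = ~p0 | p1   [idempotence]
Both reduce to ~p0 | p1, so they are equivalent.

Yes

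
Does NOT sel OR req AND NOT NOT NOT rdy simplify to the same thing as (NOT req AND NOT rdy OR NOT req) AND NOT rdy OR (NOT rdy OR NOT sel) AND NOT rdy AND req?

No

E1: NOT sel OR req AND NOT NOT NOT rdy
    = NOT sel OR req AND NOT rdy
E2: (NOT req AND NOT rdy OR NOT req) AND NOT rdy OR (NOT rdy OR NOT sel) AND NOT rdy AND req
    = (NOT req AND NOT rdy OR NOT req) AND NOT rdy OR NOT rdy AND req
    = NOT req AND NOT rdy OR NOT rdy AND req
    = NOT rdy
These differ: at rdy=1, req=0, sel=0, E1 = 1 but E2 = 0.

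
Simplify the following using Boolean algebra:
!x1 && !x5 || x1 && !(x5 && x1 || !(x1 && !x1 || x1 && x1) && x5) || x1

!x1 && !x5 || x1 && !(x5 && x1 || !(x1 && !x1 || x1 && x1) && x5) || x1
= !x1 && !x5 || x1 && !(x5 && x1 || !x1 && x5) || x1   — distribution
= !x1 && !x5 || x1 && !x5 || x1   — distribution
= !x5 || x1   — distribution

!x5 || x1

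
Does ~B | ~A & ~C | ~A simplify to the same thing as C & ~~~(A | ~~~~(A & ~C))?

No

E1: ~B | ~A & ~C | ~A
    = ~B | ~A   [absorption]
E2: C & ~~~(A | ~~~~(A & ~C))
    = C & ~~~(A | ~~(A & ~C))   [double negation]
    = C & ~~~(A | A & ~C)   [double negation]
    = C & ~(A | A & ~C)   [double negation]
    = C & ~A   [absorption]
These differ: at A=0, B=0, C=0, E1 = 1 but E2 = 0.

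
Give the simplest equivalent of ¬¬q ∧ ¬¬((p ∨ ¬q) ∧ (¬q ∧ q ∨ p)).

¬¬q ∧ ¬¬((p ∨ ¬q) ∧ (¬q ∧ q ∨ p))
= ¬¬q ∧ (p ∨ ¬q) ∧ (¬q ∧ q ∨ p)   (double negation)
= ¬¬q ∧ (p ∨ ¬q) ∧ p   (complement / identity)
= q ∧ (p ∨ ¬q) ∧ p   (double negation)
= q ∧ p   (absorption)

q ∧ p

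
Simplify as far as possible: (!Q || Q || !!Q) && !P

(!Q || Q || !!Q) && !P
= (!Q || Q || Q) && !P   — double negation
= (!Q || Q) && !P   — idempotence
= !P   — complement / identity

!P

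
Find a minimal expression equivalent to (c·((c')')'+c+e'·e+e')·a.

(c·((c')')'+c+e'·e+e')·a
= (c·c'+c+e'·e+e')·a   — double negation
= (c+e'·e+e')·a   — complement / identity
= (c+e')·a   — complement / identity

(c+e')·a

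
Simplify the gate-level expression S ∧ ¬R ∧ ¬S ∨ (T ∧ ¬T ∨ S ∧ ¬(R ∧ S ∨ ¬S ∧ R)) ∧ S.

S ∧ ¬R ∧ ¬S ∨ (T ∧ ¬T ∨ S ∧ ¬(R ∧ S ∨ ¬S ∧ R)) ∧ S
= S ∧ ¬R ∧ ¬S ∨ (T ∧ ¬T ∨ S ∧ ¬R) ∧ S   (distribution)
= S ∧ ¬R ∧ ¬S ∨ S ∧ ¬R ∧ S   (complement / identity)
= S ∧ ¬R   (distribution)

S ∧ ¬R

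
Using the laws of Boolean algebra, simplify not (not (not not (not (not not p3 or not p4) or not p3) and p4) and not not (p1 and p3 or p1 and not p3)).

not (not (not not (not (not not p3 or not p4) or not p3) and p4) and not not (p1 and p3 or p1 and not p3))
= not (not (not not (not p3 and p4 or not p3) and p4) and not not (p1 and p3 or p1 and not p3))   — De Morgan
= not (not (not not (not p3 and p4 or not p3) and p4) and not not p1)   — distribution
= not not (not p3 and p4 or not p3) and p4 or not p1   — De Morgan
= not not not p3 and p4 or not p1   — absorption
= not p3 and p4 or not p1   — double negation

not p3 and p4 or not p1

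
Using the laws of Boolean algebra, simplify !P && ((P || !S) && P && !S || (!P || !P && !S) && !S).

!P && ((P || !S) && P && !S || (!P || !P && !S) && !S)
= !P && (P && !S || (!P || !P && !S) && !S)   (absorption)
= !P && (P && !S || !P && !S)   (absorption)
= !P && !S   (distribution)

!P && !S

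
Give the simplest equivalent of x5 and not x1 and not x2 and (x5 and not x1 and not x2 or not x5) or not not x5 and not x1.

x5 and not x1

x5 and not x1 and not x2 and (x5 and not x1 and not x2 or not x5) or not not x5 and not x1
= x5 and not x1 and not x2 or not not x5 and not x1   (absorption)
= x5 and not x1 and not x2 or x5 and not x1   (double negation)
= x5 and not x1   (absorption)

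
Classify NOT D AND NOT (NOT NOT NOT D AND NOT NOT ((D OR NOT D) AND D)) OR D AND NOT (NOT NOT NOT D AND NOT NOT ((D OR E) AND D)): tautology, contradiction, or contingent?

NOT D AND NOT (NOT NOT NOT D AND NOT NOT ((D OR NOT D) AND D)) OR D AND NOT (NOT NOT NOT D AND NOT NOT ((D OR E) AND D))
= NOT D AND NOT (NOT NOT NOT D AND NOT NOT D) OR D AND NOT (NOT NOT NOT D AND NOT NOT ((D OR E) AND D))   (complement / identity)
= NOT D AND NOT (NOT NOT NOT D AND NOT NOT D) OR D AND NOT (NOT NOT NOT D AND NOT NOT D)   (absorption)
= NOT (NOT NOT NOT D AND NOT NOT D)   (distribution)
= NOT NOT D OR NOT D   (De Morgan)
= D OR NOT D   (double negation)
= TRUE   (complement)

tautology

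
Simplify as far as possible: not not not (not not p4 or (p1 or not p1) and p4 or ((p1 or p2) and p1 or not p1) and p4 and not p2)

not p4

not not not (not not p4 or (p1 or not p1) and p4 or ((p1 or p2) and p1 or not p1) and p4 and not p2)
= not not not (not not p4 or (p1 or not p1) and p4 or (p1 or not p1) and p4 and not p2)   (absorption)
= not not not (not not p4 or (p1 or not p1) and p4)   (absorption)
= not not not (p4 or (p1 or not p1) and p4)   (double negation)
= not not not (p4 or p4)   (complement / identity)
= not not not p4   (idempotence)
= not p4   (double negation)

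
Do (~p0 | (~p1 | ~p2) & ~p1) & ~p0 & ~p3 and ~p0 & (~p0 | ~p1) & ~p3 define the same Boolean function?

E1: (~p0 | (~p1 | ~p2) & ~p1) & ~p0 & ~p3
    = (~p0 | ~p1) & ~p0 & ~p3   [absorption]
    = ~p0 & ~p3   [absorption]
E2: ~p0 & (~p0 | ~p1) & ~p3
    = ~p0 & ~p3   [absorption]
Both reduce to ~p0 & ~p3, so they are equivalent.

Yes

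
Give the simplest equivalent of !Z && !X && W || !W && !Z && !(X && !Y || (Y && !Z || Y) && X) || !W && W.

!Z && !X && W || !W && !Z && !(X && !Y || (Y && !Z || Y) && X) || !W && W
= !Z && !X && W || !W && !Z && !(X && !Y || Y && X) || !W && W   [absorption]
= !Z && !X && W || !W && !Z && !X || !W && W   [distribution]
= !Z && !X && W || !W && !Z && !X   [complement / identity]
= !Z && !X   [distribution]

!Z && !X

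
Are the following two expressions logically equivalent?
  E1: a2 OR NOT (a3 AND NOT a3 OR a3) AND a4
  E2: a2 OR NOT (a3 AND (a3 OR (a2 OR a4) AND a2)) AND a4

E1: a2 OR NOT (a3 AND NOT a3 OR a3) AND a4
    = a2 OR NOT a3 AND a4   (complement / identity)
E2: a2 OR NOT (a3 AND (a3 OR (a2 OR a4) AND a2)) AND a4
    = a2 OR NOT (a3 AND (a3 OR a2)) AND a4   (absorption)
    = a2 OR NOT a3 AND a4   (absorption)
Both reduce to a2 OR NOT a3 AND a4, so they are equivalent.

Yes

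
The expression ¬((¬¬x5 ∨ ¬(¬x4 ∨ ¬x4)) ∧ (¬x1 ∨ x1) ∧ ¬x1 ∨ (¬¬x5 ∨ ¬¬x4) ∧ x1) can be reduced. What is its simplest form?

¬x5 ∧ ¬x4

¬((¬¬x5 ∨ ¬(¬x4 ∨ ¬x4)) ∧ (¬x1 ∨ x1) ∧ ¬x1 ∨ (¬¬x5 ∨ ¬¬x4) ∧ x1)
= ¬((¬¬x5 ∨ ¬¬x4) ∧ (¬x1 ∨ x1) ∧ ¬x1 ∨ (¬¬x5 ∨ ¬¬x4) ∧ x1)
= ¬((¬¬x5 ∨ ¬¬x4) ∧ ¬x1 ∨ (¬¬x5 ∨ ¬¬x4) ∧ x1)
= ¬(¬¬x5 ∨ ¬¬x4)
= ¬x5 ∧ ¬x4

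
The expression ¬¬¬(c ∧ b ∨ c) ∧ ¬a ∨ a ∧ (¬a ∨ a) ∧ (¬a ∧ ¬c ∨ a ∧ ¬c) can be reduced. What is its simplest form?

¬¬¬(c ∧ b ∨ c) ∧ ¬a ∨ a ∧ (¬a ∨ a) ∧ (¬a ∧ ¬c ∨ a ∧ ¬c)
= ¬¬¬(c ∧ b ∨ c) ∧ ¬a ∨ a ∧ (¬a ∧ ¬c ∨ a ∧ ¬c)   [complement / identity]
= ¬(c ∧ b ∨ c) ∧ ¬a ∨ a ∧ (¬a ∧ ¬c ∨ a ∧ ¬c)   [double negation]
= ¬(c ∧ b ∨ c) ∧ ¬a ∨ a ∧ ¬c   [distribution]
= ¬c ∧ ¬a ∨ a ∧ ¬c   [absorption]
= ¬c   [distribution]

¬c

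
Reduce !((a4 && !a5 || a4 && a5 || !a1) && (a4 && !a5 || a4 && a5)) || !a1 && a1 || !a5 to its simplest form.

!a4 || !a5

!((a4 && !a5 || a4 && a5 || !a1) && (a4 && !a5 || a4 && a5)) || !a1 && a1 || !a5
= !((a4 && !a5 || a4 && a5 || !a1) && (a4 && !a5 || a4 && a5)) || !a5
= !(a4 && !a5 || a4 && a5) || !a5
= !a4 || !a5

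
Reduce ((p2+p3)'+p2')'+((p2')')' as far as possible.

1

((p2+p3)'+p2')'+((p2')')'
= ((p2+p3)'+p2')'+p2'   (double negation)
= (p2+p3)·p2+p2'   (De Morgan)
= p2+p2'   (absorption)
= 1   (complement)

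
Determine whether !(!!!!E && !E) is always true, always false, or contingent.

!(!!!!E && !E)
= !(!!E && !E)   (double negation)
= !E || E   (De Morgan)
= true   (complement)

always true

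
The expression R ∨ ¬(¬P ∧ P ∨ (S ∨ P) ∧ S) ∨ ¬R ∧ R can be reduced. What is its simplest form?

R ∨ ¬(¬P ∧ P ∨ (S ∨ P) ∧ S) ∨ ¬R ∧ R
= R ∨ ¬(¬P ∧ P ∨ S) ∨ ¬R ∧ R
= R ∨ ¬(¬P ∧ P ∨ S)
= R ∨ ¬S

R ∨ ¬S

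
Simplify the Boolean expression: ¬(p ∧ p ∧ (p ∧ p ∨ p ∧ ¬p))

¬(p ∧ p ∧ (p ∧ p ∨ p ∧ ¬p))
= ¬(p ∧ p ∧ p)   (distribution)
= ¬(p ∧ p)   (idempotence)
= ¬p   (idempotence)

¬p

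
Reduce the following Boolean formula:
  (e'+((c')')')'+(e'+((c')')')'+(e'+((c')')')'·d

(e'+((c')')')'+(e'+((c')')')'+(e'+((c')')')'·d
= (e'+((c')')')'+(e'+((c')')')'   — absorption
= (e'+((c')')')'   — idempotence
= e·(c')'   — De Morgan
= e·c   — double negation

e·c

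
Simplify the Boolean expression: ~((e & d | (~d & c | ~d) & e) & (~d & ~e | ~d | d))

~e

~((e & d | (~d & c | ~d) & e) & (~d & ~e | ~d | d))
= ~((e & d | ~d & e) & (~d & ~e | ~d | d))   [absorption]
= ~((e & d | ~d & e) & (~d | d))   [absorption]
= ~(e & (~d | d))   [distribution]
= ~e   [complement / identity]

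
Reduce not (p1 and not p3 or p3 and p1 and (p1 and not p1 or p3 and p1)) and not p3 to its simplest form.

not p1 and not p3

not (p1 and not p3 or p3 and p1 and (p1 and not p1 or p3 and p1)) and not p3
= not (p1 and not p3 or p3 and p1 and p3 and p1) and not p3
= not (p1 and not p3 or p3 and p1) and not p3
= not p1 and not p3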